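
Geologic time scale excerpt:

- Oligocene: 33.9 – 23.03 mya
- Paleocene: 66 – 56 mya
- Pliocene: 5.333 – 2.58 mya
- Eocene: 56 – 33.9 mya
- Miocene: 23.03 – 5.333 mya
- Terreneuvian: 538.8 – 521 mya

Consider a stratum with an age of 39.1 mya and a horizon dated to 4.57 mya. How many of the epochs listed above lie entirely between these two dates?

39.1 Ma sits inside the Eocene (56–33.9) and 4.57 Ma inside the Pliocene (5.333–2.58); neither of those is wholly between the two dates.
The listed epochs lying completely between them are Oligocene, Miocene — 2 in all.

2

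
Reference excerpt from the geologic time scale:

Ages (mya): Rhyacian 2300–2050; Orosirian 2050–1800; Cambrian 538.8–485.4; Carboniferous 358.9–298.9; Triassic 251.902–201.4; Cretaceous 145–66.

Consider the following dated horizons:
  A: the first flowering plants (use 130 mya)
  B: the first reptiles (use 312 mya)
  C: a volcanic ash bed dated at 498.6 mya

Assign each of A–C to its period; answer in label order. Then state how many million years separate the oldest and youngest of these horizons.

A — Cretaceous; B — Carboniferous; C — Cambrian; span 368.6 million years

A: 130 Ma lies in 145–66 Ma, so Cretaceous.
B: 312 Ma lies in 358.9–298.9 Ma, so Carboniferous.
C: 498.6 Ma lies in 538.8–485.4 Ma, so Cambrian.
Oldest = 498.6 Ma, youngest = 130 Ma → span 368.6 Myr.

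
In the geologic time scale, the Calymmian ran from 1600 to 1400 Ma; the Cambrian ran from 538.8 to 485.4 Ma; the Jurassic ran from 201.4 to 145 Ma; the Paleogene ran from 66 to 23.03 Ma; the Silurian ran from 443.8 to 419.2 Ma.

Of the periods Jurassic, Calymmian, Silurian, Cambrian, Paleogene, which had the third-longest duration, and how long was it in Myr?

Cambrian, 53.4 million years

Start − end for each: Jurassic 201.4 − 145 = 56.4; Calymmian 1600 − 1400 = 200; Silurian 443.8 − 419.2 = 24.6; Cambrian 538.8 − 485.4 = 53.4; Paleogene 66 − 23.03 = 42.97.
Ranking these from longest: Calymmian > Jurassic > Cambrian > Paleogene > Silurian.
Position 3 in that ranking is Cambrian, which lasted 53.4 Myr.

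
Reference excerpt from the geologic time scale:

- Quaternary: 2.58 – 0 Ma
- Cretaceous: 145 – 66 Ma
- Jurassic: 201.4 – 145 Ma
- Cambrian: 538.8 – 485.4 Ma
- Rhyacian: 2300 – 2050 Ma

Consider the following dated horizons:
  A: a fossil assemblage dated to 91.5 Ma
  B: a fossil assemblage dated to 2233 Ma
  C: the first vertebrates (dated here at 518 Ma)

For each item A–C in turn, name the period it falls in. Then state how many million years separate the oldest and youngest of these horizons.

Match each age against the start–end ranges in the excerpt: A = 91.5 Ma → Cretaceous (145–66); B = 2233 Ma → Rhyacian (2300–2050); C = 518 Ma → Cambrian (538.8–485.4).
The largest age is 2233 Ma and the smallest is 91.5 Ma; their difference is 2141.5 Myr.

A — Cretaceous; B — Rhyacian; C — Cambrian; span 2141.5 million years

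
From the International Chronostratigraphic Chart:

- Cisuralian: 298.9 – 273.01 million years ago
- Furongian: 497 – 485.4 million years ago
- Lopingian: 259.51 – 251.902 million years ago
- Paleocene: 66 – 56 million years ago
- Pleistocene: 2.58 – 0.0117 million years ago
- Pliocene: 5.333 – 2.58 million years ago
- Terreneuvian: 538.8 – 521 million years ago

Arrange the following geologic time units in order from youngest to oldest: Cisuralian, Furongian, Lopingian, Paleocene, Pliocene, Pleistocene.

Pleistocene, Pliocene, Paleocene, Lopingian, Cisuralian, Furongian

The oldest of these is Furongian (starts 497 Ma) and the youngest is Pleistocene (ends 0.0117 Ma).
In between, by decreasing start age: Cisuralian (298.9), Lopingian (259.51), Paleocene (66), Pliocene (5.333).
Listing youngest first means reversing that sequence.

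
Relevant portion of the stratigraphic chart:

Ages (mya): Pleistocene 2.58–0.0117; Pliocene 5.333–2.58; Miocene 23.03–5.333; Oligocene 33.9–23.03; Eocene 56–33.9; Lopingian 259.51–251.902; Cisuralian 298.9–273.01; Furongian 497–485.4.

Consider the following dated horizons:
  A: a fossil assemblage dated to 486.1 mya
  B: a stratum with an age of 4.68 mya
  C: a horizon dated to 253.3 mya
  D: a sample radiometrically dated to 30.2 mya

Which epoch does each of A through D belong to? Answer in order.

A — Furongian; B — Pliocene; C — Lopingian; D — Oligocene

Match each age against the start–end ranges in the excerpt: A = 486.1 Ma → Furongian (497–485.4); B = 4.68 Ma → Pliocene (5.333–2.58); C = 253.3 Ma → Lopingian (259.51–251.902); D = 30.2 Ma → Oligocene (33.9–23.03).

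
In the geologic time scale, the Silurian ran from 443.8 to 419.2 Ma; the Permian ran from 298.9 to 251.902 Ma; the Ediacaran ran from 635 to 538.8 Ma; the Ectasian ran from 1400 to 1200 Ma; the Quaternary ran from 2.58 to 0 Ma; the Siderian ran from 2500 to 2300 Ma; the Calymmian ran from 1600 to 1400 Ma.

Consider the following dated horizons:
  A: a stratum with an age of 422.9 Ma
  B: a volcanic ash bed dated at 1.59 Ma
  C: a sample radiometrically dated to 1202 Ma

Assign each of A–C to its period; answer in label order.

A: 422.9 Ma lies in 443.8–419.2 Ma, so Silurian.
B: 1.59 Ma lies in 2.58–0 Ma, so Quaternary.
C: 1202 Ma lies in 1400–1200 Ma, so Ectasian.

A — Silurian; B — Quaternary; C — Ectasian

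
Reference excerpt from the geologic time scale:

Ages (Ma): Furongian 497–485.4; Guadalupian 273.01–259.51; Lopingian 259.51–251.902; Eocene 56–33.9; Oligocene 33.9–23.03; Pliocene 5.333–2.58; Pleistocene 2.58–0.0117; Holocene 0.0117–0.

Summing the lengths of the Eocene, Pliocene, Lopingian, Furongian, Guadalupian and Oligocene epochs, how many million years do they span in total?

Each duration: Eocene = 22.1; Pliocene = 2.753; Lopingian = 7.608; Furongian = 11.6; Guadalupian = 13.5; Oligocene = 10.87.
Sum: 22.1 + 2.753 + 7.608 + 11.6 + 13.5 + 10.87 = 68.431 Myr.

68.431 million years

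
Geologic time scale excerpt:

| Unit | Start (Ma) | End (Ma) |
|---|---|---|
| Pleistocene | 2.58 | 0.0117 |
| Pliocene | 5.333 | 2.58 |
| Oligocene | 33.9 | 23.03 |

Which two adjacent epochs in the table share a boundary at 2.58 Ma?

The Pliocene ends at 2.58 Ma and the Pleistocene begins at 2.58 Ma, so they share that boundary.

Pliocene and Pleistocene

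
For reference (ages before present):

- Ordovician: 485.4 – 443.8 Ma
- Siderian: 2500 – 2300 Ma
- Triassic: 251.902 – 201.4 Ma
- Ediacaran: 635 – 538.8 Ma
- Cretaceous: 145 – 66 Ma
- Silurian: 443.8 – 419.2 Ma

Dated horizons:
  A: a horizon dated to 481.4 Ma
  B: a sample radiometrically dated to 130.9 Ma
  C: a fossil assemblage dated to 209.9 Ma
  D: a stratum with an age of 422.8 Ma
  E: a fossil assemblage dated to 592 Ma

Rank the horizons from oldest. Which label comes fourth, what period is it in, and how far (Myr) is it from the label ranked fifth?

C, in the Triassic; 79 million years to B

Larger Ma means older, so oldest first: E 592 > A 481.4 > D 422.8 > C 209.9 > B 130.9.
Counting 4 along gives C (209.9 Ma); the excerpt puts that inside the Triassic, 251.902–201.4 Ma.
Next in line is B (130.9 Ma), and 209.9 − 130.9 = 79 Myr.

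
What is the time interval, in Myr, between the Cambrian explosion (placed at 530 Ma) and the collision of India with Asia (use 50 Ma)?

480 million years

530 − 50 = 480 million years.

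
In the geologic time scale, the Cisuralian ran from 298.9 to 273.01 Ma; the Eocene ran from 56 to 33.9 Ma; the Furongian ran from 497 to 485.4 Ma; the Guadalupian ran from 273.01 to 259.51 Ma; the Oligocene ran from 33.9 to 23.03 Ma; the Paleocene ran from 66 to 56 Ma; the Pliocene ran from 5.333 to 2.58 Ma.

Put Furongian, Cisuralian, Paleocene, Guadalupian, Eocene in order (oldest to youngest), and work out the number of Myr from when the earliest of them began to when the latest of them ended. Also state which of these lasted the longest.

From the excerpt: Furongian 497–485.4; Cisuralian 298.9–273.01; Paleocene 66–56; Guadalupian 273.01–259.51; Eocene 56–33.9 (Ma).
Larger Ma is earlier, so the oldest is Furongian and the youngest is Eocene; oldest to youngest: Furongian, Cisuralian, Guadalupian, Paleocene, Eocene.
Oldest start 497 minus youngest end 33.9 gives 463.1 Myr overall.
Individual lengths (start − end): Paleocene 10; Cisuralian 25.89; Eocene 22.1; Guadalupian 13.5; Furongian 11.6. The largest is Cisuralian at 25.89 Myr.

Furongian → Cisuralian → Guadalupian → Paleocene → Eocene; total span 463.1 Myr; longest is Cisuralian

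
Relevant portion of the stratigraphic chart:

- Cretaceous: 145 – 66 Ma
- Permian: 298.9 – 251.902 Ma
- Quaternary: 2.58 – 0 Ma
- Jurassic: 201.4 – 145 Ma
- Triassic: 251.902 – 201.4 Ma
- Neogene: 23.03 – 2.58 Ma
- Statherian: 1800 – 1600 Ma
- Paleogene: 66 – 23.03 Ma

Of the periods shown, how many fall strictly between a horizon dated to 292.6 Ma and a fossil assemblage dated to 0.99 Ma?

The older date is 292.6 Ma and the younger is 0.99 Ma.
Periods with start < 292.6 and end > 0.99 Ma: Triassic (251.902–201.4), Jurassic (201.4–145), Cretaceous (145–66), Paleogene (66–23.03), Neogene (23.03–2.58).
That is 5 complete periods.

5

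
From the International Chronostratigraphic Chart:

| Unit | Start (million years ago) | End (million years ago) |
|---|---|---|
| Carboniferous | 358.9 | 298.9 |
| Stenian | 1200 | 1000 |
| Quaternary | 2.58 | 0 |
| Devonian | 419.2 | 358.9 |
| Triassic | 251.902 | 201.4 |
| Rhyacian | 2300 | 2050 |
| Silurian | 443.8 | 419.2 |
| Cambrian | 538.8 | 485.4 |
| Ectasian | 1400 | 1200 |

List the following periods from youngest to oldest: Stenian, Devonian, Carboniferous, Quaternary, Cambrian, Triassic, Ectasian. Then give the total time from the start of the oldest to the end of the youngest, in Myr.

Quaternary → Triassic → Carboniferous → Devonian → Cambrian → Stenian → Ectasian; total span 1400 Myr

From the excerpt: Stenian 1200–1000; Devonian 419.2–358.9; Carboniferous 358.9–298.9; Quaternary 2.58–0; Cambrian 538.8–485.4; Triassic 251.902–201.4; Ectasian 1400–1200 (Ma).
Larger Ma is earlier, so the oldest is Ectasian and the youngest is Quaternary; youngest to oldest: Quaternary, Triassic, Carboniferous, Devonian, Cambrian, Stenian, Ectasian.
Oldest start 1400 minus youngest end 0 gives 1400 Myr overall.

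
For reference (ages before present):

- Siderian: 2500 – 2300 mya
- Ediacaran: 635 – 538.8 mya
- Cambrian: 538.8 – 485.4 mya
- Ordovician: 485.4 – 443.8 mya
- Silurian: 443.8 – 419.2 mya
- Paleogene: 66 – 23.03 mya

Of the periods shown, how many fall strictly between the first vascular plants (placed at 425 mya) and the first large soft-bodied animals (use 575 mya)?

2

575 Ma sits inside the Ediacaran (635–538.8) and 425 Ma inside the Silurian (443.8–419.2); neither of those is wholly between the two dates.
The listed periods lying completely between them are Cambrian, Ordovician — 2 in all.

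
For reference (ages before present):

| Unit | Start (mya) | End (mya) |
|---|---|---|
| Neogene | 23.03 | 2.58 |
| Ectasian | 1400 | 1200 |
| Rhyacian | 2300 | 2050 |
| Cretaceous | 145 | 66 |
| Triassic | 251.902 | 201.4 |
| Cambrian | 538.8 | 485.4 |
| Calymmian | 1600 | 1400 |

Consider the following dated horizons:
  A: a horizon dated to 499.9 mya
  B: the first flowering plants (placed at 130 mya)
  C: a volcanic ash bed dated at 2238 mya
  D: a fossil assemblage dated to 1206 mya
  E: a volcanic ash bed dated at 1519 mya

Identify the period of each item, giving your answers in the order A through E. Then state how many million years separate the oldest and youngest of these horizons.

A: 499.9 Ma lies in 538.8–485.4 Ma, so Cambrian.
B: 130 Ma lies in 145–66 Ma, so Cretaceous.
C: 2238 Ma lies in 2300–2050 Ma, so Rhyacian.
D: 1206 Ma lies in 1400–1200 Ma, so Ectasian.
E: 1519 Ma lies in 1600–1400 Ma, so Calymmian.
Oldest = 2238 Ma, youngest = 130 Ma → span 2108 Myr.

A — Cambrian; B — Cretaceous; C — Rhyacian; D — Ectasian; E — Calymmian; span 2108 million years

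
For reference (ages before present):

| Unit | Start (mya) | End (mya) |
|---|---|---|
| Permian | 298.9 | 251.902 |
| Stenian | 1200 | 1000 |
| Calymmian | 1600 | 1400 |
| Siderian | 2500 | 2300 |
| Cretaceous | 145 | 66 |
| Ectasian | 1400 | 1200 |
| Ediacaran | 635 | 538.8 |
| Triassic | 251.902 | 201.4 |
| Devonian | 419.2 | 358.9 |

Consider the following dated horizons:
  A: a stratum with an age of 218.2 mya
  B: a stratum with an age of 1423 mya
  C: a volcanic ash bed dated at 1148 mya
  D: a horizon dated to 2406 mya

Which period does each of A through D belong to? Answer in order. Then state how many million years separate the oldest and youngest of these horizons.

A — Triassic; B — Calymmian; C — Stenian; D — Siderian; span 2187.8 million years

Match each age against the start–end ranges in the excerpt: A = 218.2 Ma → Triassic (251.902–201.4); B = 1423 Ma → Calymmian (1600–1400); C = 1148 Ma → Stenian (1200–1000); D = 2406 Ma → Siderian (2500–2300).
The largest age is 2406 Ma and the smallest is 218.2 Ma; their difference is 2187.8 Myr.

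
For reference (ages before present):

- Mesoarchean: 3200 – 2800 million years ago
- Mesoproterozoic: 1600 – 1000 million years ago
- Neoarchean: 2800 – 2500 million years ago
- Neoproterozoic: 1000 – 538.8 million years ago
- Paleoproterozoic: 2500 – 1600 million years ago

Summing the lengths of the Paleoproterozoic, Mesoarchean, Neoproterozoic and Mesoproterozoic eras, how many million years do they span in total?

Each duration: Paleoproterozoic = 900; Mesoarchean = 400; Neoproterozoic = 461.2; Mesoproterozoic = 600.
Sum: 900 + 400 + 461.2 + 600 = 2361.2 Myr.

2361.2 million years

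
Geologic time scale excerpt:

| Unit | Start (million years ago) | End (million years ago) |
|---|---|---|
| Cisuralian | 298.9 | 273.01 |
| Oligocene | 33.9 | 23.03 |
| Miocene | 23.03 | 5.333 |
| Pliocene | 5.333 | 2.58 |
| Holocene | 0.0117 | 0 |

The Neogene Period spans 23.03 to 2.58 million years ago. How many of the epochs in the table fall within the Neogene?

2

Epochs inside 23.03–2.58 Ma: Miocene, Pliocene — 2 in total.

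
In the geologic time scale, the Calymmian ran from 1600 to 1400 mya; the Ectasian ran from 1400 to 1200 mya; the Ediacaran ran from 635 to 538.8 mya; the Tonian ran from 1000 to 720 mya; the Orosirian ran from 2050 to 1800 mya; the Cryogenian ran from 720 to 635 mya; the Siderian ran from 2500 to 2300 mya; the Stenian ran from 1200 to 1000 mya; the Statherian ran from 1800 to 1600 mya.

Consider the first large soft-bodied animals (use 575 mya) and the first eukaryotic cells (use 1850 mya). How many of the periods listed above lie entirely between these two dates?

6

The older date is 1850 Ma and the younger is 575 Ma.
Periods with start < 1850 and end > 575 Ma: Statherian (1800–1600), Calymmian (1600–1400), Ectasian (1400–1200), Stenian (1200–1000), Tonian (1000–720), Cryogenian (720–635).
That is 6 complete periods.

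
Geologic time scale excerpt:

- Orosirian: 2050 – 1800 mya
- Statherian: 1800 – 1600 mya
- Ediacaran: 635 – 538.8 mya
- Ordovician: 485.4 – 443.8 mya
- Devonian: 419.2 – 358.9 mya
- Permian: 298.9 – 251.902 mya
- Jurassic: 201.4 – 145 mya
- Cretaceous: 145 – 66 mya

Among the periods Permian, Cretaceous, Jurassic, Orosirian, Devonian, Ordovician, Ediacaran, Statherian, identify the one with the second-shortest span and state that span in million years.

Start − end for each: Permian 298.9 − 251.902 = 46.998; Cretaceous 145 − 66 = 79; Jurassic 201.4 − 145 = 56.4; Orosirian 2050 − 1800 = 250; Devonian 419.2 − 358.9 = 60.3; Ordovician 485.4 − 443.8 = 41.6; Ediacaran 635 − 538.8 = 96.2; Statherian 1800 − 1600 = 200.
Ranking these from shortest: Ordovician < Permian < Jurassic < Devonian < Cretaceous < Ediacaran < Statherian < Orosirian.
Position 2 in that ranking is Permian, which lasted 46.998 Myr.

Permian, 46.998 million years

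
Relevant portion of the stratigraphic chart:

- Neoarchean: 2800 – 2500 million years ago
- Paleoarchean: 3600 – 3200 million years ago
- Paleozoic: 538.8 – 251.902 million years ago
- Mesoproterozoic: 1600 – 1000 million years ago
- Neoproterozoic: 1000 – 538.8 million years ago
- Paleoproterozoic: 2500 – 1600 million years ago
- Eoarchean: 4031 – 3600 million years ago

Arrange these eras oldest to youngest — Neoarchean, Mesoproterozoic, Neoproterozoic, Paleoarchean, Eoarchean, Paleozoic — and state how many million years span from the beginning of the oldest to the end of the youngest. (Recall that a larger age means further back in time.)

Eoarchean, Paleoarchean, Neoarchean, Mesoproterozoic, Neoproterozoic, Paleozoic; total span 3779.098 Myr

From the excerpt: Neoarchean 2800–2500; Mesoproterozoic 1600–1000; Neoproterozoic 1000–538.8; Paleoarchean 3600–3200; Eoarchean 4031–3600; Paleozoic 538.8–251.902 (Ma).
Larger Ma is earlier, so the oldest is Eoarchean and the youngest is Paleozoic; oldest to youngest: Eoarchean, Paleoarchean, Neoarchean, Mesoproterozoic, Neoproterozoic, Paleozoic.
Oldest start 4031 minus youngest end 251.902 gives 3779.098 Myr overall.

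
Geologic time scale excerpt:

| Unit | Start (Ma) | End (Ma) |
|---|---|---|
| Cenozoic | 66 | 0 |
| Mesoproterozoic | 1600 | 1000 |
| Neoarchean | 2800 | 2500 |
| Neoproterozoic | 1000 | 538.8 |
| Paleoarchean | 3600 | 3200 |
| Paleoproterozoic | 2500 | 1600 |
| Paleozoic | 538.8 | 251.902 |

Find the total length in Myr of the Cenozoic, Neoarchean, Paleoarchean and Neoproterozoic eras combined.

Each duration: Cenozoic = 66; Neoarchean = 300; Paleoarchean = 400; Neoproterozoic = 461.2.
Sum: 66 + 300 + 400 + 461.2 = 1227.2 Myr.

1227.2 million years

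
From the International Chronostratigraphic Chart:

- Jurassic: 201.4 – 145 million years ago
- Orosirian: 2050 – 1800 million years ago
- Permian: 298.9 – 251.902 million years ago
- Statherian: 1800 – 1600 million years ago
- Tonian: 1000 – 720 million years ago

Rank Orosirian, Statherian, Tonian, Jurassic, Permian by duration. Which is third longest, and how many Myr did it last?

Statherian, 200 million years

Durations: Orosirian 250; Statherian 200; Tonian 280; Jurassic 56.4; Permian 46.998 Myr.
Sorted longest-first: Tonian (280), Orosirian (250), Statherian (200), Jurassic (56.4), Permian (46.998).
The third longest is Statherian at 200 Myr.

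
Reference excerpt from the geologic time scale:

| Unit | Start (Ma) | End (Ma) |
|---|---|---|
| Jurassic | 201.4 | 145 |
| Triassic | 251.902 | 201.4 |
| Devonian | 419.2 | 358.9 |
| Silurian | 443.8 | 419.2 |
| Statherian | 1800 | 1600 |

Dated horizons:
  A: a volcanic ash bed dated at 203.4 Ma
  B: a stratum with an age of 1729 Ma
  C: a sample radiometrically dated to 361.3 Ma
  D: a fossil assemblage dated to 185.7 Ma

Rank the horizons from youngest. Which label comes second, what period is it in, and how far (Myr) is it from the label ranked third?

Smaller Ma means younger, so youngest first: D 185.7 < A 203.4 < C 361.3 < B 1729.
Counting 2 along gives A (203.4 Ma); the excerpt puts that inside the Triassic, 251.902–201.4 Ma.
Next in line is C (361.3 Ma), and 361.3 − 203.4 = 157.9 Myr.

A, in the Triassic; 157.9 million years to C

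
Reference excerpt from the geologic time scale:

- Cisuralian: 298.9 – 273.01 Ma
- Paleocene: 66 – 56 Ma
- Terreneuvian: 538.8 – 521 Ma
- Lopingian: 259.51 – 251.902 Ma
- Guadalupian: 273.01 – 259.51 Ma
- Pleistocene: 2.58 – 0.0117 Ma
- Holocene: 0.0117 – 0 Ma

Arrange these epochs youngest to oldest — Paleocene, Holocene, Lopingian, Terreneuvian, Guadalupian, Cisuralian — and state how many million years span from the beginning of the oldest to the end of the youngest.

Start ages (Ma): Terreneuvian 538.8, Cisuralian 298.9, Guadalupian 273.01, Lopingian 259.51, Paleocene 66, Holocene 0.0117.
Ordered youngest to oldest: Holocene, Paleocene, Lopingian, Guadalupian, Cisuralian, Terreneuvian.
Span = 538.8 − 0 = 538.8 Myr.

Holocene → Paleocene → Lopingian → Guadalupian → Cisuralian → Terreneuvian; total span 538.8 Myr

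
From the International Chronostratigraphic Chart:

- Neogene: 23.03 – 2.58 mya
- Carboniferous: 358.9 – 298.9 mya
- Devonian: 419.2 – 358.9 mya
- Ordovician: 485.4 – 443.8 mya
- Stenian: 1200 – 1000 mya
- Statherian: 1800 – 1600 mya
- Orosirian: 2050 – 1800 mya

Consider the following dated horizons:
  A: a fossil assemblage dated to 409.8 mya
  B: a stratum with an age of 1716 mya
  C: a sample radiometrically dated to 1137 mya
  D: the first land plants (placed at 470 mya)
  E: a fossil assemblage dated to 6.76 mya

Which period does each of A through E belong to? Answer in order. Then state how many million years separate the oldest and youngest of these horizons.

A — Devonian; B — Statherian; C — Stenian; D — Ordovician; E — Neogene; span 1709.24 million years

A: 409.8 Ma lies in 419.2–358.9 Ma, so Devonian.
B: 1716 Ma lies in 1800–1600 Ma, so Statherian.
C: 1137 Ma lies in 1200–1000 Ma, so Stenian.
D: 470 Ma lies in 485.4–443.8 Ma, so Ordovician.
E: 6.76 Ma lies in 23.03–2.58 Ma, so Neogene.
Oldest = 1716 Ma, youngest = 6.76 Ma → span 1709.24 Myr.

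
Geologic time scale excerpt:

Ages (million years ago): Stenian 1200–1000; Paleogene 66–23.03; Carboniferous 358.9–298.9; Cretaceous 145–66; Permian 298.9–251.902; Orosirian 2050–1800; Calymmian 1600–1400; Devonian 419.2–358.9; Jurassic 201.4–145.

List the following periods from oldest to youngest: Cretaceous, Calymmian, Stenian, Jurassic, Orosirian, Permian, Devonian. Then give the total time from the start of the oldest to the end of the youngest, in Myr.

From the excerpt: Cretaceous 145–66; Calymmian 1600–1400; Stenian 1200–1000; Jurassic 201.4–145; Orosirian 2050–1800; Permian 298.9–251.902; Devonian 419.2–358.9 (Ma).
Larger Ma is earlier, so the oldest is Orosirian and the youngest is Cretaceous; oldest to youngest: Orosirian, Calymmian, Stenian, Devonian, Permian, Jurassic, Cretaceous.
Oldest start 2050 minus youngest end 66 gives 1984 Myr overall.

Orosirian → Calymmian → Stenian → Devonian → Permian → Jurassic → Cretaceous; total span 1984 Myr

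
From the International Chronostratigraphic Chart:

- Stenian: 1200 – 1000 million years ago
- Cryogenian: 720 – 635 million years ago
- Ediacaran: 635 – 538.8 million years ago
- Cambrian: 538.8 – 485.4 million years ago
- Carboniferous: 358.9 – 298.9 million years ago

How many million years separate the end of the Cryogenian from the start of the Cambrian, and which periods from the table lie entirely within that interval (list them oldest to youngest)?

The Cryogenian closes at 635 Ma and the Cambrian opens at 538.8 Ma, so the interval is 635 − 538.8 = 96.2 Myr.
A period fits inside if it starts at or after 635 Ma and ends at or before 538.8 Ma; oldest first that gives Ediacaran.

96.2 million years; Ediacaran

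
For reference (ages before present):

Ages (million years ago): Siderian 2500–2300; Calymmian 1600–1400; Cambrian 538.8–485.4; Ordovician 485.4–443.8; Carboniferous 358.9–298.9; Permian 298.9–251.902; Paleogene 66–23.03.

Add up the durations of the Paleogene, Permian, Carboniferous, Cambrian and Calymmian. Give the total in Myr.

403.368 million years

Each duration: Paleogene = 42.97; Permian = 46.998; Carboniferous = 60; Cambrian = 53.4; Calymmian = 200.
Sum: 42.97 + 46.998 + 60 + 53.4 + 200 = 403.368 Myr.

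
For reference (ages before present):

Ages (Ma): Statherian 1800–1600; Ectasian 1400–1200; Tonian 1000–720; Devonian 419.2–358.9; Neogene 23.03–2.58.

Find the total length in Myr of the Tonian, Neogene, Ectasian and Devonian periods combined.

Each duration: Tonian = 280; Neogene = 20.45; Ectasian = 200; Devonian = 60.3.
Sum: 280 + 20.45 + 200 + 60.3 = 560.75 Myr.

560.75 million years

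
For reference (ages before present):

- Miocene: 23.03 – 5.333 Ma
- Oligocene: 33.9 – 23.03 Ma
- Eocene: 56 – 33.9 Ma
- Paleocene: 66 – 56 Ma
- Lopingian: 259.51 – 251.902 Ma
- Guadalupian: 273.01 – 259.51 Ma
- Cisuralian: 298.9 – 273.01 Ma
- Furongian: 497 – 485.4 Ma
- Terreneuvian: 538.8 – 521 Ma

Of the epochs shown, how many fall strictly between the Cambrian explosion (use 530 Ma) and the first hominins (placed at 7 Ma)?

7

The older date is 530 Ma and the younger is 7 Ma.
Epochs with start < 530 and end > 7 Ma: Furongian (497–485.4), Cisuralian (298.9–273.01), Guadalupian (273.01–259.51), Lopingian (259.51–251.902), Paleocene (66–56), Eocene (56–33.9), Oligocene (33.9–23.03).
That is 7 complete epochs.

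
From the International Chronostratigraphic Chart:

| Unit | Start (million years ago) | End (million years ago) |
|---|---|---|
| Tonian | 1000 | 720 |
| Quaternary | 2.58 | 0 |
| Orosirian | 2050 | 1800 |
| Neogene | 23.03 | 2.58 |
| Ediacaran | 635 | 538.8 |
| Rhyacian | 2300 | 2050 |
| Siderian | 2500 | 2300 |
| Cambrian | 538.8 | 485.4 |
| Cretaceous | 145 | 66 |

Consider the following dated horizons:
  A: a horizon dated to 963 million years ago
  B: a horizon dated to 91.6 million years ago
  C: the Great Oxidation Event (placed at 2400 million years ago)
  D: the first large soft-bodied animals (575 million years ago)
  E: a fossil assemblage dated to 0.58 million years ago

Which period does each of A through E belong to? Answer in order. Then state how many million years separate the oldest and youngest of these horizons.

Match each age against the start–end ranges in the excerpt: A = 963 Ma → Tonian (1000–720); B = 91.6 Ma → Cretaceous (145–66); C = 2400 Ma → Siderian (2500–2300); D = 575 Ma → Ediacaran (635–538.8); E = 0.58 Ma → Quaternary (2.58–0).
The largest age is 2400 Ma and the smallest is 0.58 Ma; their difference is 2399.42 Myr.

A — Tonian; B — Cretaceous; C — Siderian; D — Ediacaran; E — Quaternary; span 2399.42 million years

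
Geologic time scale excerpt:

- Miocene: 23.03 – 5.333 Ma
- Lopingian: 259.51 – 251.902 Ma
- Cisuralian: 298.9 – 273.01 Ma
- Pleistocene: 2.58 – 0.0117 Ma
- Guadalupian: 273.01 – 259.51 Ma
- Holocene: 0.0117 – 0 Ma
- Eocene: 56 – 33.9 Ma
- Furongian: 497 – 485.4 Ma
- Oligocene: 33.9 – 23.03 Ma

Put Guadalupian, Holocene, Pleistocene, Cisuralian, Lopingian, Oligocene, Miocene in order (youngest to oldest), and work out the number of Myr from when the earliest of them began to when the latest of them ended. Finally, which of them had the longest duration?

Start ages (Ma): Cisuralian 298.9, Guadalupian 273.01, Lopingian 259.51, Oligocene 33.9, Miocene 23.03, Pleistocene 2.58, Holocene 0.0117.
Ordered youngest to oldest: Holocene, Pleistocene, Miocene, Oligocene, Lopingian, Guadalupian, Cisuralian.
Span = 298.9 − 0 = 298.9 Myr.
Durations: Cisuralian 25.89, Miocene 17.697, Pleistocene 2.5683, Holocene 0.0117, Guadalupian 13.5, Oligocene 10.87, Lopingian 7.608 → longest is Cisuralian (25.89 Myr).

Holocene → Pleistocene → Miocene → Oligocene → Lopingian → Guadalupian → Cisuralian; total span 298.9 Myr; longest is Cisuralian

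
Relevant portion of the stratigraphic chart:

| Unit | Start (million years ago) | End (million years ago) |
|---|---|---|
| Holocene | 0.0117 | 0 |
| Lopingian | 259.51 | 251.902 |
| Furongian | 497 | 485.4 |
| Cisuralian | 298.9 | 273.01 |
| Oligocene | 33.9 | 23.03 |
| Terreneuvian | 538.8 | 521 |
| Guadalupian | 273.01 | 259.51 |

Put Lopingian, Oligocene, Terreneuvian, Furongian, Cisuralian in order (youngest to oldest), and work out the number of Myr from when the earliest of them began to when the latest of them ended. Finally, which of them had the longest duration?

Oligocene → Lopingian → Cisuralian → Furongian → Terreneuvian; total span 515.77 Myr; longest is Cisuralian

Start ages (Ma): Terreneuvian 538.8, Furongian 497, Cisuralian 298.9, Lopingian 259.51, Oligocene 33.9.
Ordered youngest to oldest: Oligocene, Lopingian, Cisuralian, Furongian, Terreneuvian.
Span = 538.8 − 23.03 = 515.77 Myr.
Durations: Furongian 11.6, Cisuralian 25.89, Terreneuvian 17.8, Oligocene 10.87, Lopingian 7.608 → longest is Cisuralian (25.89 Myr).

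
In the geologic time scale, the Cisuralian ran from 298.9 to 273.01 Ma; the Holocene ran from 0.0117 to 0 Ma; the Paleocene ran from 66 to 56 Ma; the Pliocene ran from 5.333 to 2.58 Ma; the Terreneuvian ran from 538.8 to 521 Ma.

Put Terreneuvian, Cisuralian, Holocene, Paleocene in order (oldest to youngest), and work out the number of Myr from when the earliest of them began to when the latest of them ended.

Terreneuvian → Cisuralian → Paleocene → Holocene; total span 538.8 Myr

Start ages (Ma): Terreneuvian 538.8, Cisuralian 298.9, Paleocene 66, Holocene 0.0117.
Ordered oldest to youngest: Terreneuvian, Cisuralian, Paleocene, Holocene.
Span = 538.8 − 0 = 538.8 Myr.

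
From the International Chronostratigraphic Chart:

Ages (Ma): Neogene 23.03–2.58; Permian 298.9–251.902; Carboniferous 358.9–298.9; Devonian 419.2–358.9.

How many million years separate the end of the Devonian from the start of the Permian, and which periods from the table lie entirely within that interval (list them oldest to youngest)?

60 million years; Carboniferous

End of Devonian = 358.9 Ma; start of Permian = 298.9 Ma.
Gap = 358.9 − 298.9 = 60 Myr.
Periods wholly inside 358.9–298.9 Ma: Carboniferous (358.9–298.9).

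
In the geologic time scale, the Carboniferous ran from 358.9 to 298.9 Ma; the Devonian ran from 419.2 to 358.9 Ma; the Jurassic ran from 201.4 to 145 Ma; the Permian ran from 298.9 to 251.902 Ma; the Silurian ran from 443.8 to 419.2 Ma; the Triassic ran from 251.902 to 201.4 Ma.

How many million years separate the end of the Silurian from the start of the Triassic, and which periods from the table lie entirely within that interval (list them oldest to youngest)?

End of Silurian = 419.2 Ma; start of Triassic = 251.902 Ma.
Gap = 419.2 − 251.902 = 167.298 Myr.
Periods wholly inside 419.2–251.902 Ma: Devonian (419.2–358.9), Carboniferous (358.9–298.9), Permian (298.9–251.902).

167.298 million years; Devonian, Carboniferous, Permian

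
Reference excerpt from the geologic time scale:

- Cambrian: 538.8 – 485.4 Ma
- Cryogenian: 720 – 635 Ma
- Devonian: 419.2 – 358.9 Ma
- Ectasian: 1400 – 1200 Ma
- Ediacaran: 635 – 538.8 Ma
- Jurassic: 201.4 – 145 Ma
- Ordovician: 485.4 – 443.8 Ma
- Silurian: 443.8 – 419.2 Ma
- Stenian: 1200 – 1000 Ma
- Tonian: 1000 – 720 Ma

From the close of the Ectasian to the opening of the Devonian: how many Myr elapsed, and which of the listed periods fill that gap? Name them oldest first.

780.8 million years; Stenian, Tonian, Cryogenian, Ediacaran, Cambrian, Ordovician, Silurian

End of Ectasian = 1200 Ma; start of Devonian = 419.2 Ma.
Gap = 1200 − 419.2 = 780.8 Myr.
Periods wholly inside 1200–419.2 Ma: Stenian (1200–1000), Tonian (1000–720), Cryogenian (720–635), Ediacaran (635–538.8), Cambrian (538.8–485.4), Ordovician (485.4–443.8), Silurian (443.8–419.2).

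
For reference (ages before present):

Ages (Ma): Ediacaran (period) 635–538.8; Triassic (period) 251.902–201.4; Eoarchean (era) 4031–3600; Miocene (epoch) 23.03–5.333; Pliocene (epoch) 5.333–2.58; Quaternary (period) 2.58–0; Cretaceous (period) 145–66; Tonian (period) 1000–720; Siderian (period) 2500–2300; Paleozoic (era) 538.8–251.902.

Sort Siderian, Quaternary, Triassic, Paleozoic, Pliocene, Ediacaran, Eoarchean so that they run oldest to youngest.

The oldest of these is Eoarchean (starts 4031 Ma) and the youngest is Quaternary (ends 0 Ma).
In between, by decreasing start age: Siderian (2500), Ediacaran (635), Paleozoic (538.8), Triassic (251.902), Pliocene (5.333).

Eoarchean → Siderian → Ediacaran → Paleozoic → Triassic → Pliocene → Quaternary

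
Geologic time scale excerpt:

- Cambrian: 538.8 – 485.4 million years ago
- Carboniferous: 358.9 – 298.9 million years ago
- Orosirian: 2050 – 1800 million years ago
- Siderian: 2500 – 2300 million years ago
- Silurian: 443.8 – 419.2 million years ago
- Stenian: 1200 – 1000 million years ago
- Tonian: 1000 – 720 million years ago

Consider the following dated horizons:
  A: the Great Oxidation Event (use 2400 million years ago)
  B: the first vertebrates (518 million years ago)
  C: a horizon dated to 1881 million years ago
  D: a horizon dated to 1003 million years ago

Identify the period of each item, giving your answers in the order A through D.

A: 2400 Ma lies in 2500–2300 Ma, so Siderian.
B: 518 Ma lies in 538.8–485.4 Ma, so Cambrian.
C: 1881 Ma lies in 2050–1800 Ma, so Orosirian.
D: 1003 Ma lies in 1200–1000 Ma, so Stenian.

A — Siderian; B — Cambrian; C — Orosirian; D — Stenian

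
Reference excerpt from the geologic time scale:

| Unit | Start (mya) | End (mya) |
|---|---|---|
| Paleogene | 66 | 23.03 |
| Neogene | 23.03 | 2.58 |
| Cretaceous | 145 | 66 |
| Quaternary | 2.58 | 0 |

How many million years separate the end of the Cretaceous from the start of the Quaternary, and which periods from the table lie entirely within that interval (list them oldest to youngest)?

63.42 million years; Paleogene, Neogene

The Cretaceous closes at 66 Ma and the Quaternary opens at 2.58 Ma, so the interval is 66 − 2.58 = 63.42 Myr.
A period fits inside if it starts at or after 66 Ma and ends at or before 2.58 Ma; oldest first that gives Paleogene, Neogene.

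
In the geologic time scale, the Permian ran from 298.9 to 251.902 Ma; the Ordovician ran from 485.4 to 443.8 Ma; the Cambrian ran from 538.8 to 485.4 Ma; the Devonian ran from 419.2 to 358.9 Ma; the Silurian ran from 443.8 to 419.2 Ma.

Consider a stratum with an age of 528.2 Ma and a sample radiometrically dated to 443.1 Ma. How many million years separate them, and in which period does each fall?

Elapsed time: 528.2 − 443.1 = 85.1 Myr.
528.2 Ma lies within 538.8–485.4 Ma: Cambrian.
443.1 Ma lies within 443.8–419.2 Ma: Silurian.

85.1 million years apart; the first in the Cambrian, the second in the Silurian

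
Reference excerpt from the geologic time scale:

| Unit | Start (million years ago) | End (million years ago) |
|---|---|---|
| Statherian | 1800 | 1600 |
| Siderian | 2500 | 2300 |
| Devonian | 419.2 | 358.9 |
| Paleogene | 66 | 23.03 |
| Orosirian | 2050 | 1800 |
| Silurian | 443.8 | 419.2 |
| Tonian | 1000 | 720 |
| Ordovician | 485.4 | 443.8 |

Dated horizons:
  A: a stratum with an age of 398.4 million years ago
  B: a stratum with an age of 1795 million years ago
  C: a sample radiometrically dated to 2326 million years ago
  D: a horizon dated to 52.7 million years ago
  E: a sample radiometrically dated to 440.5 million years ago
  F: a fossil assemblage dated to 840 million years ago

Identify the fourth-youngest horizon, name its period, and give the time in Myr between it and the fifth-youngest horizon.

F, in the Tonian; 955 million years to B

Sorted youngest-first by Ma: D (52.7), A (398.4), E (440.5), F (840), B (1795), C (2326).
The fourth youngest is F at 840 Ma, which lies in 1000–720 Ma: the Tonian.
The fifth youngest is B at 1795 Ma; separation = |840 − 1795| = 955 Myr.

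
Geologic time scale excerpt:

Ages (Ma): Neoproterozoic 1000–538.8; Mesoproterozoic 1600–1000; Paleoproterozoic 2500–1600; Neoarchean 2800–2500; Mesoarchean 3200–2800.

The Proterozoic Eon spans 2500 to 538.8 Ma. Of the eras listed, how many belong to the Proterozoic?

Eras inside 2500–538.8 Ma: Paleoproterozoic, Mesoproterozoic, Neoproterozoic — 3 in total.

3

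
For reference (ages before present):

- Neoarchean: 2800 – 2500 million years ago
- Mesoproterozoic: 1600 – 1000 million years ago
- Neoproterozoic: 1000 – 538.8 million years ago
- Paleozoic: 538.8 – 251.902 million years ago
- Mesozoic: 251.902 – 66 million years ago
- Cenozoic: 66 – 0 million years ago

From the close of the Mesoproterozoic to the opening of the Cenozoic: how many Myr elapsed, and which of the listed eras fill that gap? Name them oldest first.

The Mesoproterozoic closes at 1000 Ma and the Cenozoic opens at 66 Ma, so the interval is 1000 − 66 = 934 Myr.
An era fits inside if it starts at or after 1000 Ma and ends at or before 66 Ma; oldest first that gives Neoproterozoic, Paleozoic, Mesozoic.

934 million years; Neoproterozoic, Paleozoic, Mesozoic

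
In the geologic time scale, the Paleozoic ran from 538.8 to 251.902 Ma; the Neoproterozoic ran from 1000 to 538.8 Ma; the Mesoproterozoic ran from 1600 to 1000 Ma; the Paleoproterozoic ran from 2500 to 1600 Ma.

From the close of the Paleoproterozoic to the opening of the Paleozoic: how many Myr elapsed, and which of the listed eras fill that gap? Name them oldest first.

1061.2 million years; Mesoproterozoic, Neoproterozoic

The Paleoproterozoic closes at 1600 Ma and the Paleozoic opens at 538.8 Ma, so the interval is 1600 − 538.8 = 1061.2 Myr.
An era fits inside if it starts at or after 1600 Ma and ends at or before 538.8 Ma; oldest first that gives Mesoproterozoic, Neoproterozoic.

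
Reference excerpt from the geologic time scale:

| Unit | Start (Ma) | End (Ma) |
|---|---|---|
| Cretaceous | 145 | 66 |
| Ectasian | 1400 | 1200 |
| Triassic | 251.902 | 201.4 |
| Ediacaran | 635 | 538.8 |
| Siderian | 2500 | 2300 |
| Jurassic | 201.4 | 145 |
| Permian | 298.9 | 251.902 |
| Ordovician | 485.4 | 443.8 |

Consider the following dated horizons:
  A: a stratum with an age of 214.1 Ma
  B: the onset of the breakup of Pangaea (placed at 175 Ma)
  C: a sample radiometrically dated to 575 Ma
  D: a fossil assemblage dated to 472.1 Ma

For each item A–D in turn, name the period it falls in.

A — Triassic; B — Jurassic; C — Ediacaran; D — Ordovician

Match each age against the start–end ranges in the excerpt: A = 214.1 Ma → Triassic (251.902–201.4); B = 175 Ma → Jurassic (201.4–145); C = 575 Ma → Ediacaran (635–538.8); D = 472.1 Ma → Ordovician (485.4–443.8).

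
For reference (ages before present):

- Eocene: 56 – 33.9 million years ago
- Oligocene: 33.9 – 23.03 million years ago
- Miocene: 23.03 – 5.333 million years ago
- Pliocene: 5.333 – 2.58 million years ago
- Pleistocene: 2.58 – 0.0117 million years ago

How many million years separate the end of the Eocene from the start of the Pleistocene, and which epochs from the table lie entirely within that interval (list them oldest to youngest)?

31.32 million years; Oligocene, Miocene, Pliocene

End of Eocene = 33.9 Ma; start of Pleistocene = 2.58 Ma.
Gap = 33.9 − 2.58 = 31.32 Myr.
Epochs wholly inside 33.9–2.58 Ma: Oligocene (33.9–23.03), Miocene (23.03–5.333), Pliocene (5.333–2.58).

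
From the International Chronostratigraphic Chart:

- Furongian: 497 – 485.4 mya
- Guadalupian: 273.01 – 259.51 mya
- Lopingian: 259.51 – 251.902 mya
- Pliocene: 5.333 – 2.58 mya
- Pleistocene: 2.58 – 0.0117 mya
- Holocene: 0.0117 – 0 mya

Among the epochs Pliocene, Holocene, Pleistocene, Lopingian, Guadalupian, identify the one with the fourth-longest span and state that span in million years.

Pleistocene, 2.5683 million years

Start − end for each: Pliocene 5.333 − 2.58 = 2.753; Holocene 0.0117 − 0 = 0.0117; Pleistocene 2.58 − 0.0117 = 2.5683; Lopingian 259.51 − 251.902 = 7.608; Guadalupian 273.01 − 259.51 = 13.5.
Ranking these from longest: Guadalupian > Lopingian > Pliocene > Pleistocene > Holocene.
Position 4 in that ranking is Pleistocene, which lasted 2.5683 Myr.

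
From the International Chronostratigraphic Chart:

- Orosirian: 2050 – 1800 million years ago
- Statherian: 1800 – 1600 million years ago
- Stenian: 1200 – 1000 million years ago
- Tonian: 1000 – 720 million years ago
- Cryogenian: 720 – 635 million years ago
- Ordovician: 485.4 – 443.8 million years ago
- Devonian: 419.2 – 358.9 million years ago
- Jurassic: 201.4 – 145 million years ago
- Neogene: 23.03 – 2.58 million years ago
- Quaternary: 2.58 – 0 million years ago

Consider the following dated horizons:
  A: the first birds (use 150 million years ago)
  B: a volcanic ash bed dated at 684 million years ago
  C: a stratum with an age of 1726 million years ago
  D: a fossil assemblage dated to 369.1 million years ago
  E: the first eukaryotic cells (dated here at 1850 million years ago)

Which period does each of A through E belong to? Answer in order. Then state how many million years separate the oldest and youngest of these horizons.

A — Jurassic; B — Cryogenian; C — Statherian; D — Devonian; E — Orosirian; span 1700 million years

Match each age against the start–end ranges in the excerpt: A = 150 Ma → Jurassic (201.4–145); B = 684 Ma → Cryogenian (720–635); C = 1726 Ma → Statherian (1800–1600); D = 369.1 Ma → Devonian (419.2–358.9); E = 1850 Ma → Orosirian (2050–1800).
The largest age is 1850 Ma and the smallest is 150 Ma; their difference is 1700 Myr.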